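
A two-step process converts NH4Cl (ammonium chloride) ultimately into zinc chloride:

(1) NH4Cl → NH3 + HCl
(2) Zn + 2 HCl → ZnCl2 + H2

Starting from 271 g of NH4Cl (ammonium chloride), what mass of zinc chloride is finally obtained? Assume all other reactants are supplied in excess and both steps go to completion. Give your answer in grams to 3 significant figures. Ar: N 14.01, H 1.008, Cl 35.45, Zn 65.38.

M(NH4Cl) = 14.01 + 4(1.008) + 35.45 = 53.492 g/mol.
M(ZnCl2) = 65.38 + 2(35.45) = 136.28 g/mol.
n(NH4Cl) = 271.0 / 53.492 = 5.066 mol.
Step 1 gives a 1:1 ratio of NH4Cl to HCl, so n(HCl) = 5.066 mol.
In step 2 the HCl:ZnCl2 ratio is 2:1, so n(ZnCl2) = 2.533 mol.
Mass of ZnCl2 = 2.533 × 136.28 = 345.2 g.

345 g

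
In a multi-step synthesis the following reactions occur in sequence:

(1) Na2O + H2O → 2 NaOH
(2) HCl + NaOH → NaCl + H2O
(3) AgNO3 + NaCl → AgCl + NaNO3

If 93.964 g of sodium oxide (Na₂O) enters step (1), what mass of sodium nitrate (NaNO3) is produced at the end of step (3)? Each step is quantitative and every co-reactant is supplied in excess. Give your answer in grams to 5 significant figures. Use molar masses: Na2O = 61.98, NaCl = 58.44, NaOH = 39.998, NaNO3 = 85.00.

257.73 g

n(Na2O) = 93.964 / 61.98 = 1.51604 mol.
Reaction (1): Na2O→NaOH ratio 1:2 ⇒ n(NaOH) = 3.03207 mol.
Reaction (2): NaOH→NaCl ratio 1:1 ⇒ n(NaCl) = 3.03207 mol.
Reaction (3): NaCl→NaNO3 ratio 1:1 ⇒ n(NaNO3) = 3.03207 mol.
Mass of NaNO3 = 3.03207 × 85.00 = 257.726 g.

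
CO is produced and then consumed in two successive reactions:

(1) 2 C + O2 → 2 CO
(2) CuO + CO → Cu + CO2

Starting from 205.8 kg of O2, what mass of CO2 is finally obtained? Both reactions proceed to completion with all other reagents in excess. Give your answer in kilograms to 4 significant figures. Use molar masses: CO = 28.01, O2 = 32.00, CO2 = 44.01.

205.8 kg = 205800 g.
n(O2) = 205800 / 32.00 = 6431.2 mol.
Step 1 gives a 1:2 ratio of O2 to CO, so n(CO) = 12862 mol.
In step 2 the CO:CO2 ratio is 1:1, so n(CO2) = 12862 mol.
Mass of CO2 = 12862 × 44.01 = 566080 g = 566.1 kg.

566.1 kg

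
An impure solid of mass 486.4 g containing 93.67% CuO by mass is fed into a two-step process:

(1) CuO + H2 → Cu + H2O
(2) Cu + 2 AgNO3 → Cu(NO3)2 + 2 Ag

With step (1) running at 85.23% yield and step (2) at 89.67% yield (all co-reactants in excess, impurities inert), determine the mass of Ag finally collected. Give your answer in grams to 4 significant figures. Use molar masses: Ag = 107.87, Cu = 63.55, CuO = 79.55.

944.3 g

Pure CuO = 486.4 × 0.9367 = 455.61 g.
n(CuO) = 455.61 / 79.55 = 5.7274 mol.
Step 1 (CuO:Cu = 1:1): theoretical n(Cu) = 5.7274 mol; at 85.23% yield, n(Cu) = 4.8814 mol.
Step 2 (Cu:Ag = 1:2): theoretical n(Ag) = 9.7628 mol, so theoretical mass = 9.7628 × 107.87 = 1053.1 g.
At 89.67% yield, actual mass of Ag = 1053.1 × 0.8967 = 944.33 g.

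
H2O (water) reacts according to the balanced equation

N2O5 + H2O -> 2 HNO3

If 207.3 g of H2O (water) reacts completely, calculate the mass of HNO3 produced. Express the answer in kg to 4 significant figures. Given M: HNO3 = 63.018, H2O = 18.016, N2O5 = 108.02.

n(H2O) = 207.30 g / 18.016 g/mol = 11.506 mol.
From the equation the H2O:HNO3 mole ratio is 1:2, so n(HNO3) = 11.506 × 2/1 = 23.013 mol.
Mass of HNO3 = 23.013 mol × 63.018 g/mol = 1450.2 g.
Converting to kg: 1450.2 g = 1.450 kg.

1.450 kg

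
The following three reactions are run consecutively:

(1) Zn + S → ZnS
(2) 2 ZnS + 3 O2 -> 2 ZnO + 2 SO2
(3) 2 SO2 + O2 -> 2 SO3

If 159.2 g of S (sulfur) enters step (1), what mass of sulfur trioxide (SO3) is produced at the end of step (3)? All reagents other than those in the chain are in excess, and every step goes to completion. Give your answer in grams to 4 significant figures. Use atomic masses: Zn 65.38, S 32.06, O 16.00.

397.6 g

M(S) = 32.06 g/mol.
M(SO3) = 32.06 + 3(16.00) = 80.06 g/mol.
n(S) = 159.2 / 32.06 = 4.9657 mol.
Reaction (1): S→ZnS ratio 1:1 ⇒ n(ZnS) = 4.9657 mol.
Reaction (2): ZnS→SO2 ratio 2:2 ⇒ n(SO2) = 4.9657 mol.
Reaction (3): SO2→SO3 ratio 2:2 ⇒ n(SO3) = 4.9657 mol.
Mass of SO3 = 4.9657 × 80.06 = 397.55 g.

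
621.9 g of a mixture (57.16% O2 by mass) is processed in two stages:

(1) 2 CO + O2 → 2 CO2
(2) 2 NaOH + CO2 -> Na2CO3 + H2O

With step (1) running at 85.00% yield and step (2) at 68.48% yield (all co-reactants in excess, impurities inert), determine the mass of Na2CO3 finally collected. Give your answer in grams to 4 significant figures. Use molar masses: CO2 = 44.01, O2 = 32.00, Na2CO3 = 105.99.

1371 g

Pure O2 = 621.9 × 0.5716 = 355.48 g.
n(O2) = 355.48 / 32.00 = 11.109 mol.
Step 1 (O2:CO2 = 1:2): theoretical n(CO2) = 22.217 mol; at 85.00% yield, n(CO2) = 18.885 mol.
Step 2 (CO2:Na2CO3 = 1:1): theoretical n(Na2CO3) = 18.885 mol, so theoretical mass = 18.885 × 105.99 = 2001.6 g.
At 68.48% yield, actual mass of Na2CO3 = 2001.6 × 0.6848 = 1370.7 g.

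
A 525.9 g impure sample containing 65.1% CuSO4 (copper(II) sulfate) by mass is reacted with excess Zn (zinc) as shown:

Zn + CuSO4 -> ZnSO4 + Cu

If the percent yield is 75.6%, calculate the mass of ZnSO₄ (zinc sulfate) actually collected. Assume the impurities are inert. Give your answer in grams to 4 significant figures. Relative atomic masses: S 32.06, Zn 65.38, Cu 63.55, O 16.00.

Pure CuSO4 available = 525.9 g × 0.651 = 342.36 g.
M(CuSO4) = 63.55 + 32.06 + 4(16.00) = 159.61 g/mol.
M(ZnSO4) = 65.38 + 32.06 + 4(16.00) = 161.44 g/mol.
n(CuSO4) = 342.36 g / 159.61 g/mol = 2.1450 mol.
From the equation the CuSO4:ZnSO4 mole ratio is 1:1, so n(ZnSO4) = 2.1450 × 1/1 = 2.1450 mol.
Mass of ZnSO4 = 2.1450 mol × 161.44 g/mol = 346.29 g.
Actual mass collected = 346.29 g × 0.756 = 261.79 g.

261.8 g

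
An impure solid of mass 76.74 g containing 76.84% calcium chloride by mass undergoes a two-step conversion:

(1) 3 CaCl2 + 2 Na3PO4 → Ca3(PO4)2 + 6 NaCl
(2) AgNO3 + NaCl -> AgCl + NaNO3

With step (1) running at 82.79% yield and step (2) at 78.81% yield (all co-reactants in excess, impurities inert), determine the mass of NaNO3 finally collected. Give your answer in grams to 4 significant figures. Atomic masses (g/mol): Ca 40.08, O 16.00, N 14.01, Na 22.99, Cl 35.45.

58.93 g

Pure CaCl2 = 76.74 × 0.7684 = 58.967 g.
M(CaCl2) = 40.08 + 2(35.45) = 110.98 g/mol.
M(NaNO3) = 22.99 + 14.01 + 3(16.00) = 85.00 g/mol.
n(CaCl2) = 58.967 / 110.98 = 0.53133 mol.
Step 1 (CaCl2:NaCl = 3:6): theoretical n(NaCl) = 1.0627 mol; at 82.79% yield, n(NaCl) = 0.87978 mol.
Step 2 (NaCl:NaNO3 = 1:1): theoretical n(NaNO3) = 0.87978 mol, so theoretical mass = 0.87978 × 85.00 = 74.781 g.
At 78.81% yield, actual mass of NaNO3 = 74.781 × 0.7881 = 58.935 g.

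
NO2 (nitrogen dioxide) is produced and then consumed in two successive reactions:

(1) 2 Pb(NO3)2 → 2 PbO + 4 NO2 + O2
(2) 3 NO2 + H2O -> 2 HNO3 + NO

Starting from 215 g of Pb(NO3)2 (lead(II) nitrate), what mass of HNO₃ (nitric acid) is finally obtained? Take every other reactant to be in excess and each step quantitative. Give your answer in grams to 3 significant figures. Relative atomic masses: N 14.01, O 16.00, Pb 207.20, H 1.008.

54.5 g

M(Pb(NO3)2) = 207.20 + 2(14.01) + 6(16.00) = 331.22 g/mol.
M(HNO3) = 1.008 + 14.01 + 3(16.00) = 63.018 g/mol.
n(Pb(NO3)2) = 215.0 / 331.22 = 0.6491 mol.
Step 1 gives a 2:4 ratio of Pb(NO3)2 to NO2, so n(NO2) = 1.298 mol.
In step 2 the NO2:HNO3 ratio is 3:2, so n(HNO3) = 0.8655 mol.
Mass of HNO3 = 0.8655 × 63.018 = 54.54 g.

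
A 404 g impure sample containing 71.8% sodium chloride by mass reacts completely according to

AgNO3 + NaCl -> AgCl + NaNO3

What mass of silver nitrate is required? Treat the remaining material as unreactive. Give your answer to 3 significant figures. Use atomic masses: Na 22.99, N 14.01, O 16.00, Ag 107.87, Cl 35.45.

Mass of pure NaCl = 404 g × 0.718 = 290.1 g.
M(NaCl) = 22.99 + 35.45 = 58.44 g/mol.
M(AgNO3) = 107.87 + 14.01 + 3(16.00) = 169.88 g/mol.
n(NaCl) = 290.1 g / 58.44 g/mol = 4.964 mol.
From the equation the NaCl:AgNO3 mole ratio is 1:1, so n(AgNO3) = 4.964 × 1/1 = 4.964 mol.
Mass of AgNO3 = 4.964 mol × 169.88 g/mol = 843.2 g.

843 g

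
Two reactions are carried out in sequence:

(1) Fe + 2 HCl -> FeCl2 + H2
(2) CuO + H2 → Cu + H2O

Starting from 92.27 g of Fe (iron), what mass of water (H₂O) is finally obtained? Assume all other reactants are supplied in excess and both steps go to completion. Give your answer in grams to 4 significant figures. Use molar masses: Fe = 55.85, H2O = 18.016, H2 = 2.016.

29.76 g

n(Fe) = 92.270 / 55.85 = 1.6521 mol.
Step 1 gives a 1:1 ratio of Fe to H2, so n(H2) = 1.6521 mol.
In step 2 the H2:H2O ratio is 1:1, so n(H2O) = 1.6521 mol.
Mass of H2O = 1.6521 × 18.016 = 29.764 g.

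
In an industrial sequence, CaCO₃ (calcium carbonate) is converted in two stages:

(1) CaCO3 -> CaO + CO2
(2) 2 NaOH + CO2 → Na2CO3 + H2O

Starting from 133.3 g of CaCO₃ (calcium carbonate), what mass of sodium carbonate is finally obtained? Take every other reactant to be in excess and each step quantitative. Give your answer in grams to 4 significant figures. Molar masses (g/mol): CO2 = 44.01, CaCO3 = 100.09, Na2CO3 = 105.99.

n(CaCO3) = 133.30 / 100.09 = 1.3318 mol.
Step 1 gives a 1:1 ratio of CaCO3 to CO2, so n(CO2) = 1.3318 mol.
In step 2 the CO2:Na2CO3 ratio is 1:1, so n(Na2CO3) = 1.3318 mol.
Mass of Na2CO3 = 1.3318 × 105.99 = 141.16 g.

141.2 g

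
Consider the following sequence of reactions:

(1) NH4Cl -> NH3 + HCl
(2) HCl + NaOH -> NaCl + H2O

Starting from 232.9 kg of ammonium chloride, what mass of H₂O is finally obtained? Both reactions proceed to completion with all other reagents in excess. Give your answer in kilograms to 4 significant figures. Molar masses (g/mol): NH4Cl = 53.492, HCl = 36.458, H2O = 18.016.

232.9 kg = 232900 g.
n(NH4Cl) = 232900 / 53.492 = 4353.9 mol.
Step 1 gives a 1:1 ratio of NH4Cl to HCl, so n(HCl) = 4353.9 mol.
In step 2 the HCl:H2O ratio is 1:1, so n(H2O) = 4353.9 mol.
Mass of H2O = 4353.9 × 18.016 = 78440 g = 78.44 kg.

78.44 kg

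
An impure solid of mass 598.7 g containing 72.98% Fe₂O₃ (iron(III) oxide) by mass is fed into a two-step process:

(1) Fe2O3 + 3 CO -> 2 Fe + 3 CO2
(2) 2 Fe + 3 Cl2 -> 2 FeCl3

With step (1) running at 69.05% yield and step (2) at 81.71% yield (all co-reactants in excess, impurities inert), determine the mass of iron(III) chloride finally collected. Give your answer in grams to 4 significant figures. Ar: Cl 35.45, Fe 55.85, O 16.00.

Pure Fe2O3 = 598.7 × 0.7298 = 436.93 g.
M(Fe2O3) = 2(55.85) + 3(16.00) = 159.70 g/mol.
M(FeCl3) = 55.85 + 3(35.45) = 162.20 g/mol.
n(Fe2O3) = 436.93 / 159.70 = 2.7360 mol.
Step 1 (Fe2O3:Fe = 1:2): theoretical n(Fe) = 5.4719 mol; at 69.05% yield, n(Fe) = 3.7783 mol.
Step 2 (Fe:FeCl3 = 2:2): theoretical n(FeCl3) = 3.7783 mol, so theoretical mass = 3.7783 × 162.20 = 612.85 g.
At 81.71% yield, actual mass of FeCl3 = 612.85 × 0.8171 = 500.76 g.

500.8 g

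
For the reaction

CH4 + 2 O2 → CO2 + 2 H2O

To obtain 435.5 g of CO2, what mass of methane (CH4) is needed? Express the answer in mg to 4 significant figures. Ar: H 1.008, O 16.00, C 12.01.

M(CO2) = 12.01 + 2(16.00) = 44.01 g/mol.
M(CH4) = 12.01 + 4(1.008) = 16.042 g/mol.
n(CO2) = 435.50 g / 44.01 g/mol = 9.8955 mol.
From the equation the CO2:CH4 mole ratio is 1:1, so n(CH4) = 9.8955 × 1/1 = 9.8955 mol.
Mass of CH4 = 9.8955 mol × 16.042 g/mol = 158.74 g.
Converting to mg: 158.74 g = 158700 mg.

158700 mg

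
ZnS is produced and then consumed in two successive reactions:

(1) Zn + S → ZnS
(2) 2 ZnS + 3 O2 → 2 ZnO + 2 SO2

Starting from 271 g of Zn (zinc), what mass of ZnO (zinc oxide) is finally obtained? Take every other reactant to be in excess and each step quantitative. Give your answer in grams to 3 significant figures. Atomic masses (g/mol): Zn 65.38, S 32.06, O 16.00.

337 g

M(Zn) = 65.38 g/mol.
M(ZnO) = 65.38 + 16.00 = 81.38 g/mol.
n(Zn) = 271.0 / 65.38 = 4.145 mol.
Step 1 gives a 1:1 ratio of Zn to ZnS, so n(ZnS) = 4.145 mol.
In step 2 the ZnS:ZnO ratio is 2:2, so n(ZnO) = 4.145 mol.
Mass of ZnO = 4.145 × 81.38 = 337.3 g.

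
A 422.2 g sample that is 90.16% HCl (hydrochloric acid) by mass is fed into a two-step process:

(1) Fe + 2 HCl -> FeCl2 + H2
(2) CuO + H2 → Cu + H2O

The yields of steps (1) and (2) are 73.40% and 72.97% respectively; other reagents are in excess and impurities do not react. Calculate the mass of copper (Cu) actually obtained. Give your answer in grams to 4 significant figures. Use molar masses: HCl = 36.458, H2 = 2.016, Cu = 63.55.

Pure HCl = 422.2 × 0.9016 = 380.66 g.
n(HCl) = 380.66 / 36.458 = 10.441 mol.
Step 1 (HCl:H2 = 2:1): theoretical n(H2) = 5.2205 mol; at 73.40% yield, n(H2) = 3.8318 mol.
Step 2 (H2:Cu = 1:1): theoretical n(Cu) = 3.8318 mol, so theoretical mass = 3.8318 × 63.55 = 243.51 g.
At 72.97% yield, actual mass of Cu = 243.51 × 0.7297 = 177.69 g.

177.7 g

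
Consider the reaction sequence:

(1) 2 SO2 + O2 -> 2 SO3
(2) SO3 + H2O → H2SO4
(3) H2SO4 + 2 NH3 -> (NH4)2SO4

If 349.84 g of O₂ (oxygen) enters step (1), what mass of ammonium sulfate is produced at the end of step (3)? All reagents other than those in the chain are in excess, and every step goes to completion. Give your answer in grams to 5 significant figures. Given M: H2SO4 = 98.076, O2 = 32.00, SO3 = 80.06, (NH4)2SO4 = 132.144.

2889.3 g

n(O2) = 349.84 / 32.00 = 10.9325 mol.
Reaction (1): O2→SO3 ratio 1:2 ⇒ n(SO3) = 21.8650 mol.
Reaction (2): SO3→H2SO4 ratio 1:1 ⇒ n(H2SO4) = 21.8650 mol.
Reaction (3): H2SO4→(NH4)2SO4 ratio 1:1 ⇒ n((NH4)2SO4) = 21.8650 mol.
Mass of (NH4)2SO4 = 21.8650 × 132.144 = 2889.33 g.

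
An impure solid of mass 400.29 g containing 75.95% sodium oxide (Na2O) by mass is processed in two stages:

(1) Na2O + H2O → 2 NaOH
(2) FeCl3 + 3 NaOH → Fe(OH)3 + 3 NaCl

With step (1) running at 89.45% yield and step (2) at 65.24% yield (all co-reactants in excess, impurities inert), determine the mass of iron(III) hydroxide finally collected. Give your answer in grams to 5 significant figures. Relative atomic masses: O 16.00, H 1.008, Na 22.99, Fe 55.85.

203.95 g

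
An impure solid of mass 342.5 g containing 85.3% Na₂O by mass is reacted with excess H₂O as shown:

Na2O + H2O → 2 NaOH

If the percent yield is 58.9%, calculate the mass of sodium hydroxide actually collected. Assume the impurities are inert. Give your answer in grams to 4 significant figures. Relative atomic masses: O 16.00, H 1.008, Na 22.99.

222.1 g

Pure Na2O available = 342.5 g × 0.853 = 292.15 g.
M(Na2O) = 2(22.99) + 16.00 = 61.98 g/mol.
M(NaOH) = 22.99 + 16.00 + 1.008 = 39.998 g/mol.
n(Na2O) = 292.15 g / 61.98 g/mol = 4.7137 mol.
From the equation the Na2O:NaOH mole ratio is 1:2, so n(NaOH) = 4.7137 × 2/1 = 9.4273 mol.
Mass of NaOH = 9.4273 mol × 39.998 g/mol = 377.07 g.
Actual mass collected = 377.07 g × 0.589 = 222.10 g.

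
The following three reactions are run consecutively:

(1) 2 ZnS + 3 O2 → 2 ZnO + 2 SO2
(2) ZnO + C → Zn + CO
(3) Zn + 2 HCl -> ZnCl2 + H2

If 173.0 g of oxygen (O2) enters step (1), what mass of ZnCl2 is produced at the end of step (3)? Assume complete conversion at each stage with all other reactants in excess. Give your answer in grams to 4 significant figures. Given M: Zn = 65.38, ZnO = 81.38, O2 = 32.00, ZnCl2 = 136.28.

491.2 g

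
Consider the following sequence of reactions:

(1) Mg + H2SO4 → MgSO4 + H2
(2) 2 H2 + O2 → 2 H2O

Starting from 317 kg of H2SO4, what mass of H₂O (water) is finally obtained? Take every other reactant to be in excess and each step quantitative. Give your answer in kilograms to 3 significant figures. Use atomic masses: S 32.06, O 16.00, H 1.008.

M(H2SO4) = 2(1.008) + 32.06 + 4(16.00) = 98.076 g/mol.
M(H2O) = 2(1.008) + 16.00 = 18.016 g/mol.
317 kg = 317000 g.
n(H2SO4) = 317000 / 98.076 = 3232 mol.
Step 1 gives a 1:1 ratio of H2SO4 to H2, so n(H2) = 3232 mol.
In step 2 the H2:H2O ratio is 2:2, so n(H2O) = 3232 mol.
Mass of H2O = 3232 × 18.016 = 58230 g = 58.2 kg.

58.2 kg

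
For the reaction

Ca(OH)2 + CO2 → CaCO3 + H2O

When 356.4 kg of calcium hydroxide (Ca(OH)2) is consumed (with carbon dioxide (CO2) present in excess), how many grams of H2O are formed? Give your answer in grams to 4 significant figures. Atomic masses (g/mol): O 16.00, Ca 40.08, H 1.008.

M(Ca(OH)2) = 40.08 + 2(16.00) + 2(1.008) = 74.096 g/mol.
M(H2O) = 2(1.008) + 16.00 = 18.016 g/mol.
Convert: 356.4 kg = 356400 g.
n(Ca(OH)2) = 356400 g / 74.096 g/mol = 4810.0 mol.
From the equation the Ca(OH)2:H2O mole ratio is 1:1, so n(H2O) = 4810.0 × 1/1 = 4810.0 mol.
Mass of H2O = 4810.0 mol × 18.016 g/mol = 86657 g.

86660 g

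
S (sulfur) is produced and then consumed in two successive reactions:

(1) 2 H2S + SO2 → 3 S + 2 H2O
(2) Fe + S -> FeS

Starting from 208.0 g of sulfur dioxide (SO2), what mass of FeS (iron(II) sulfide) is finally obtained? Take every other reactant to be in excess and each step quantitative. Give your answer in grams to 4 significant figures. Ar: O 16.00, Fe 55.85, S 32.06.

856.3 g

M(SO2) = 32.06 + 2(16.00) = 64.06 g/mol.
M(FeS) = 55.85 + 32.06 = 87.91 g/mol.
n(SO2) = 208.00 / 64.06 = 3.2470 mol.
Step 1 gives a 1:3 ratio of SO2 to S, so n(S) = 9.7409 mol.
In step 2 the S:FeS ratio is 1:1, so n(FeS) = 9.7409 mol.
Mass of FeS = 9.7409 × 87.91 = 856.32 g.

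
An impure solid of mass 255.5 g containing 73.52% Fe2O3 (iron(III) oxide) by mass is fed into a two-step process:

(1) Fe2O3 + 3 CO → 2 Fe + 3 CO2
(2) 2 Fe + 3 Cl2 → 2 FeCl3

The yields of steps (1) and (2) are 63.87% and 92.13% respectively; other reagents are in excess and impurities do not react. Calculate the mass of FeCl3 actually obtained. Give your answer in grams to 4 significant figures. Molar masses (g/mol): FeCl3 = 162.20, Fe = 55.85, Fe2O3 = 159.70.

Pure Fe2O3 = 255.5 × 0.7352 = 187.84 g.
n(Fe2O3) = 187.84 / 159.70 = 1.1762 mol.
Step 1 (Fe2O3:Fe = 1:2): theoretical n(Fe) = 2.3525 mol; at 63.87% yield, n(Fe) = 1.5025 mol.
Step 2 (Fe:FeCl3 = 2:2): theoretical n(FeCl3) = 1.5025 mol, so theoretical mass = 1.5025 × 162.20 = 243.71 g.
At 92.13% yield, actual mass of FeCl3 = 243.71 × 0.9213 = 224.53 g.

224.5 g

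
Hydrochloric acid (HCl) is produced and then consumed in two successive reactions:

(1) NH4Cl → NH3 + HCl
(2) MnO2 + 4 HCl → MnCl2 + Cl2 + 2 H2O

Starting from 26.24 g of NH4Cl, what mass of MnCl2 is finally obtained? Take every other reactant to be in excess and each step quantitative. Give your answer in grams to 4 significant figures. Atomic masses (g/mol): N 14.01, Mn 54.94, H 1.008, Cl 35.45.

M(NH4Cl) = 14.01 + 4(1.008) + 35.45 = 53.492 g/mol.
M(MnCl2) = 54.94 + 2(35.45) = 125.84 g/mol.
n(NH4Cl) = 26.240 / 53.492 = 0.49054 mol.
Step 1 gives a 1:1 ratio of NH4Cl to HCl, so n(HCl) = 0.49054 mol.
In step 2 the HCl:MnCl2 ratio is 4:1, so n(MnCl2) = 0.12264 mol.
Mass of MnCl2 = 0.12264 × 125.84 = 15.432 g.

15.43 g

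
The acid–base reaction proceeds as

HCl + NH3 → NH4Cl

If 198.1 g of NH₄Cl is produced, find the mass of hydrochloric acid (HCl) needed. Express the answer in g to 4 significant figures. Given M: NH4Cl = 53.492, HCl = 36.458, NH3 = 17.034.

n(NH4Cl) = 198.10 g / 53.492 g/mol = 3.7034 mol.
From the equation the NH4Cl:HCl mole ratio is 1:1, so n(HCl) = 3.7034 × 1/1 = 3.7034 mol.
Mass of HCl = 3.7034 mol × 36.458 g/mol = 135.02 g.

135.0 g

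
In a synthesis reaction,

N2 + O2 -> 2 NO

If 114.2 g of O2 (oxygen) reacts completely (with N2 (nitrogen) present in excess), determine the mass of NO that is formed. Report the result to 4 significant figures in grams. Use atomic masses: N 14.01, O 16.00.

M(O2) = 2(16.00) = 32.00 g/mol.
M(NO) = 14.01 + 16.00 = 30.01 g/mol.
n(O2) = 114.20 g / 32.00 g/mol = 3.5688 mol.
From the equation the O2:NO mole ratio is 1:2, so n(NO) = 3.5688 × 2/1 = 7.1375 mol.
Mass of NO = 7.1375 mol × 30.01 g/mol = 214.20 g.

214.2 g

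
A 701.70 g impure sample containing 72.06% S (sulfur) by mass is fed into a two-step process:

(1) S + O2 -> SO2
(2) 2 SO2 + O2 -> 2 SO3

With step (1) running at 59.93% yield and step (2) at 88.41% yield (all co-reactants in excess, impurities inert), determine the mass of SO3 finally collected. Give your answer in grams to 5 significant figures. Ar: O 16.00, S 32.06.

669.03 g

Pure S = 701.70 × 0.7206 = 505.645 g.
M(S) = 32.06 g/mol.
M(SO3) = 32.06 + 3(16.00) = 80.06 g/mol.
n(S) = 505.645 / 32.06 = 15.7718 mol.
Step 1 (S:SO2 = 1:1): theoretical n(SO2) = 15.7718 mol; at 59.93% yield, n(SO2) = 9.45206 mol.
Step 2 (SO2:SO3 = 2:2): theoretical n(SO3) = 9.45206 mol, so theoretical mass = 9.45206 × 80.06 = 756.732 g.
At 88.41% yield, actual mass of SO3 = 756.732 × 0.8841 = 669.027 g.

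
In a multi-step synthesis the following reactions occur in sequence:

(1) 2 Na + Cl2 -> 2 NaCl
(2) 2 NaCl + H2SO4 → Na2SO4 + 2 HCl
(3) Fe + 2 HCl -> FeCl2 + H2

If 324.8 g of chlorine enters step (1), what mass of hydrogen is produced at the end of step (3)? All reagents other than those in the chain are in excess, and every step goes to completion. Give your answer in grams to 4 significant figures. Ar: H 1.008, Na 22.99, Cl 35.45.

M(Cl2) = 2(35.45) = 70.90 g/mol.
M(H2) = 2(1.008) = 2.016 g/mol.
n(Cl2) = 324.8 / 70.90 = 4.5811 mol.
Reaction (1): Cl2→NaCl ratio 1:2 ⇒ n(NaCl) = 9.1622 mol.
Reaction (2): NaCl→HCl ratio 2:2 ⇒ n(HCl) = 9.1622 mol.
Reaction (3): HCl→H2 ratio 2:1 ⇒ n(H2) = 4.5811 mol.
Mass of H2 = 4.5811 × 2.016 = 9.2355 g.

9.235 g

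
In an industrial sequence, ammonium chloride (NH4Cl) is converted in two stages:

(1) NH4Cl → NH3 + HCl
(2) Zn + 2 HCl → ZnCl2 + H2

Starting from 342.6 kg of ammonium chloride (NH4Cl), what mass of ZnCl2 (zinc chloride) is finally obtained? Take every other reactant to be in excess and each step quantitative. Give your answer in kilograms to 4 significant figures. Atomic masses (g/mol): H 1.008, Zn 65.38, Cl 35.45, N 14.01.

M(NH4Cl) = 14.01 + 4(1.008) + 35.45 = 53.492 g/mol.
M(ZnCl2) = 65.38 + 2(35.45) = 136.28 g/mol.
342.6 kg = 342600 g.
n(NH4Cl) = 342600 / 53.492 = 6404.7 mol.
Step 1 gives a 1:1 ratio of NH4Cl to HCl, so n(HCl) = 6404.7 mol.
In step 2 the HCl:ZnCl2 ratio is 2:1, so n(ZnCl2) = 3202.3 mol.
Mass of ZnCl2 = 3202.3 × 136.28 = 436420 g = 436.4 kg.

436.4 kg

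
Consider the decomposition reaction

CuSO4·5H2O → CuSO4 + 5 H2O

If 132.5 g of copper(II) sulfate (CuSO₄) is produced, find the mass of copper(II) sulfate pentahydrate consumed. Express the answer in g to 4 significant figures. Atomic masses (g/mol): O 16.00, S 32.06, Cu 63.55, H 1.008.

207.3 g

M(CuSO4) = 63.55 + 32.06 + 4(16.00) = 159.61 g/mol.
M(CuSO4·5H2O) = 63.55 + 32.06 + 9(16.00) + 10(1.008) = 249.69 g/mol.
n(CuSO4) = 132.50 g / 159.61 g/mol = 0.83015 mol.
From the equation the CuSO4:CuSO4·5H2O mole ratio is 1:1, so n(CuSO4·5H2O) = 0.83015 × 1/1 = 0.83015 mol.
Mass of CuSO4·5H2O = 0.83015 mol × 249.69 g/mol = 207.28 g.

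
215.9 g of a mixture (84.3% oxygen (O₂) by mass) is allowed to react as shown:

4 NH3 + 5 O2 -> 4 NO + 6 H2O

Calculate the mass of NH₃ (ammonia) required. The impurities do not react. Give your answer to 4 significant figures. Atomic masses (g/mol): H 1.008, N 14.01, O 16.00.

Mass of pure O2 = 215.9 g × 0.843 = 182.00 g.
M(O2) = 2(16.00) = 32.00 g/mol.
M(NH3) = 14.01 + 3(1.008) = 17.034 g/mol.
n(O2) = 182.00 g / 32.00 g/mol = 5.6876 mol.
From the equation the O2:NH3 mole ratio is 5:4, so n(NH3) = 5.6876 × 4/5 = 4.5501 mol.
Mass of NH3 = 4.5501 mol × 17.034 g/mol = 77.506 g.

77.51 g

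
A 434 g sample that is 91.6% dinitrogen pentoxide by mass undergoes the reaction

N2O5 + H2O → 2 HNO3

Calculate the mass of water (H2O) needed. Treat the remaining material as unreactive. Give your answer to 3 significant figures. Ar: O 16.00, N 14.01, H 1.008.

Mass of pure N2O5 = 434 g × 0.916 = 397.5 g.
M(N2O5) = 2(14.01) + 5(16.00) = 108.02 g/mol.
M(H2O) = 2(1.008) + 16.00 = 18.016 g/mol.
n(N2O5) = 397.5 g / 108.02 g/mol = 3.680 mol.
From the equation the N2O5:H2O mole ratio is 1:1, so n(H2O) = 3.680 × 1/1 = 3.680 mol.
Mass of H2O = 3.680 mol × 18.016 g/mol = 66.30 g.

66.3 g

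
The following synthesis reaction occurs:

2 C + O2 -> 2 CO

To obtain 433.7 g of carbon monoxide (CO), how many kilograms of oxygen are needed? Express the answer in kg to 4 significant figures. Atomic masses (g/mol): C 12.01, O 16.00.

0.2477 kg

M(CO) = 12.01 + 16.00 = 28.01 g/mol.
M(O2) = 2(16.00) = 32.00 g/mol.
n(CO) = 433.70 g / 28.01 g/mol = 15.484 mol.
From the equation the CO:O2 mole ratio is 2:1, so n(O2) = 15.484 × 1/2 = 7.7419 mol.
Mass of O2 = 7.7419 mol × 32.00 g/mol = 247.74 g.
Converting to kg: 247.74 g = 0.2477 kg.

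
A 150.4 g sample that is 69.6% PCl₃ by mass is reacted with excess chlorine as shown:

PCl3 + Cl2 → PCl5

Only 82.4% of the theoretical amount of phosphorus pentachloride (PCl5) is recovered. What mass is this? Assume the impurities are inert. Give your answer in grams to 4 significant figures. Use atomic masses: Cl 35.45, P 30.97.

130.8 g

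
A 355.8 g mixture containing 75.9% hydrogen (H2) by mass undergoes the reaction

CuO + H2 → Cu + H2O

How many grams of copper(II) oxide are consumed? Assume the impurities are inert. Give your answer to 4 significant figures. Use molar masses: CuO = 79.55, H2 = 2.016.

10660 g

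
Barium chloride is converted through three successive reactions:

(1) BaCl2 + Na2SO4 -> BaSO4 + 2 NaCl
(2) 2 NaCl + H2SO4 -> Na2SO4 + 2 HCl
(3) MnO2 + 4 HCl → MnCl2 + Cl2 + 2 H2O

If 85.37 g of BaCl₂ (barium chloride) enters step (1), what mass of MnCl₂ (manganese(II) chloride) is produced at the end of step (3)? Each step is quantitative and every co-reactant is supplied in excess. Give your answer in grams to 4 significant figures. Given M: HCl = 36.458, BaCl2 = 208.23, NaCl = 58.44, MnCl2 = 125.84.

25.80 g

n(BaCl2) = 85.37 / 208.23 = 0.40998 mol.
Reaction (1): BaCl2→NaCl ratio 1:2 ⇒ n(NaCl) = 0.81996 mol.
Reaction (2): NaCl→HCl ratio 2:2 ⇒ n(HCl) = 0.81996 mol.
Reaction (3): HCl→MnCl2 ratio 4:1 ⇒ n(MnCl2) = 0.20499 mol.
Mass of MnCl2 = 0.20499 × 125.84 = 25.796 g.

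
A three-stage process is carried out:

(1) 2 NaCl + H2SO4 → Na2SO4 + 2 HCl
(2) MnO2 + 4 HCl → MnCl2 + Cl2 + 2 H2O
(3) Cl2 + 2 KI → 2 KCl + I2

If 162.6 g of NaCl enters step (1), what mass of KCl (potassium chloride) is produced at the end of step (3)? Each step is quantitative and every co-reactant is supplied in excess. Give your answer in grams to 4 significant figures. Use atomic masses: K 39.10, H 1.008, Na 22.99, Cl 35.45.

103.7 g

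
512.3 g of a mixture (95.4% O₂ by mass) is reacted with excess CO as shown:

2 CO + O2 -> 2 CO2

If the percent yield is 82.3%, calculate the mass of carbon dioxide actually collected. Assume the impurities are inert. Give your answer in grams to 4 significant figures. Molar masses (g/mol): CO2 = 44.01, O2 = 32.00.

1106 g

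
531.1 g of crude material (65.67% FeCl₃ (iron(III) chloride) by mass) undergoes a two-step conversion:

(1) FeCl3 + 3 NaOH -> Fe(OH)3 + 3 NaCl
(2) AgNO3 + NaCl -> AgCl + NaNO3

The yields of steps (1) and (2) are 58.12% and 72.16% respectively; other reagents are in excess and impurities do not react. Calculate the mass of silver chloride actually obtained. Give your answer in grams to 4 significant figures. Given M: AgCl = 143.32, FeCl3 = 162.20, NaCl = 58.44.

387.7 g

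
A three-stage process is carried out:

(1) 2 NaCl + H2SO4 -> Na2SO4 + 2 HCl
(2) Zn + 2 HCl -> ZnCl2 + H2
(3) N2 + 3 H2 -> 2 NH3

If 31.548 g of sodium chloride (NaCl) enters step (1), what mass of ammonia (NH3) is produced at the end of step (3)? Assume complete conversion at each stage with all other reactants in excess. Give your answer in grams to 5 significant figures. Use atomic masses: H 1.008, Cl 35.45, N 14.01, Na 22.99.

3.0652 g

M(NaCl) = 22.99 + 35.45 = 58.44 g/mol.
M(NH3) = 14.01 + 3(1.008) = 17.034 g/mol.
n(NaCl) = 31.548 / 58.44 = 0.539836 mol.
Reaction (1): NaCl→HCl ratio 2:2 ⇒ n(HCl) = 0.539836 mol.
Reaction (2): HCl→H2 ratio 2:1 ⇒ n(H2) = 0.269918 mol.
Reaction (3): H2→NH3 ratio 3:2 ⇒ n(NH3) = 0.179945 mol.
Mass of NH3 = 0.179945 × 17.034 = 3.06519 g.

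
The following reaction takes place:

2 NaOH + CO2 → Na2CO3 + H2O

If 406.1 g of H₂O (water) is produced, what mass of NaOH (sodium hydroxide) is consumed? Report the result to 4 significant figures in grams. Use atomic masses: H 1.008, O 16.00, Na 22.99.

M(H2O) = 2(1.008) + 16.00 = 18.016 g/mol.
M(NaOH) = 22.99 + 16.00 + 1.008 = 39.998 g/mol.
n(H2O) = 406.10 g / 18.016 g/mol = 22.541 mol.
From the equation the H2O:NaOH mole ratio is 1:2, so n(NaOH) = 22.541 × 2/1 = 45.082 mol.
Mass of NaOH = 45.082 mol × 39.998 g/mol = 1803.2 g.

1803 g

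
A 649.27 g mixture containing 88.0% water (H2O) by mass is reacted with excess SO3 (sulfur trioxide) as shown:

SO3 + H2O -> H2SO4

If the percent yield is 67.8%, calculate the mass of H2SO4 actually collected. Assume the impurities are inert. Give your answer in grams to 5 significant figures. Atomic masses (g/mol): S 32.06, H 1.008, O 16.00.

2108.8 g

Pure H2O available = 649.27 g × 0.880 = 571.358 g.
M(H2O) = 2(1.008) + 16.00 = 18.016 g/mol.
M(H2SO4) = 2(1.008) + 32.06 + 4(16.00) = 98.076 g/mol.
n(H2O) = 571.358 g / 18.016 g/mol = 31.7139 mol.
From the equation the H2O:H2SO4 mole ratio is 1:1, so n(H2SO4) = 31.7139 × 1/1 = 31.7139 mol.
Mass of H2SO4 = 31.7139 mol × 98.076 g/mol = 3110.37 g.
Actual mass collected = 3110.37 g × 0.678 = 2108.83 g.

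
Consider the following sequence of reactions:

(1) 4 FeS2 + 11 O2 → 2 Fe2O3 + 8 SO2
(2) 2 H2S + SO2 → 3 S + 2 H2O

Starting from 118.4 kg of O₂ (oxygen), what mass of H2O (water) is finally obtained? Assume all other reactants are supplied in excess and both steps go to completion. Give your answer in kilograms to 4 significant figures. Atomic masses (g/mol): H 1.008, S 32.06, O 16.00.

96.96 kg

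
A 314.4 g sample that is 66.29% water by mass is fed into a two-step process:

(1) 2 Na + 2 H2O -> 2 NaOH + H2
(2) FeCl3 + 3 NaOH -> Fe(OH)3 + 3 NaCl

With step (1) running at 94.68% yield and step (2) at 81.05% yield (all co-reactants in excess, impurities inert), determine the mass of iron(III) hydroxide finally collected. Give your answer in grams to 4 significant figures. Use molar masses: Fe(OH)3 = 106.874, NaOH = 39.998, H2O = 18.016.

Pure H2O = 314.4 × 0.6629 = 208.42 g.
n(H2O) = 208.42 / 18.016 = 11.568 mol.
Step 1 (H2O:NaOH = 2:2): theoretical n(NaOH) = 11.568 mol; at 94.68% yield, n(NaOH) = 10.953 mol.
Step 2 (NaOH:Fe(OH)3 = 3:1): theoretical n(Fe(OH)3) = 3.6510 mol, so theoretical mass = 3.6510 × 106.874 = 390.19 g.
At 81.05% yield, actual mass of Fe(OH)3 = 390.19 × 0.8105 = 316.25 g.

316.3 g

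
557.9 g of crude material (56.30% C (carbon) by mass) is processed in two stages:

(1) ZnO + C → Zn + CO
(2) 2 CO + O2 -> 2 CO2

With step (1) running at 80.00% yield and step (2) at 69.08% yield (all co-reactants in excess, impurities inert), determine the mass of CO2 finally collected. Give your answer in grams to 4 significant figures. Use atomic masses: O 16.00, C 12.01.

636.1 g

Pure C = 557.9 × 0.5630 = 314.10 g.
M(C) = 12.01 g/mol.
M(CO2) = 12.01 + 2(16.00) = 44.01 g/mol.
n(C) = 314.10 / 12.01 = 26.153 mol.
Step 1 (C:CO = 1:1): theoretical n(CO) = 26.153 mol; at 80.00% yield, n(CO) = 20.922 mol.
Step 2 (CO:CO2 = 2:2): theoretical n(CO2) = 20.922 mol, so theoretical mass = 20.922 × 44.01 = 920.80 g.
At 69.08% yield, actual mass of CO2 = 920.80 × 0.6908 = 636.09 g.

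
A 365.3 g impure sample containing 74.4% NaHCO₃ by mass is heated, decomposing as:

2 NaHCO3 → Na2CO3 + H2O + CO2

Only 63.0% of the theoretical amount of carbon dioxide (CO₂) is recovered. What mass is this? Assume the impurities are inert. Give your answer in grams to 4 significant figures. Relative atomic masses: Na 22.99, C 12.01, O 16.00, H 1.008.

Pure NaHCO3 available = 365.3 g × 0.744 = 271.78 g.
M(NaHCO3) = 22.99 + 1.008 + 12.01 + 3(16.00) = 84.008 g/mol.
M(CO2) = 12.01 + 2(16.00) = 44.01 g/mol.
n(NaHCO3) = 271.78 g / 84.008 g/mol = 3.2352 mol.
From the equation the NaHCO3:CO2 mole ratio is 2:1, so n(CO2) = 3.2352 × 1/2 = 1.6176 mol.
Mass of CO2 = 1.6176 mol × 44.01 g/mol = 71.191 g.
Actual mass collected = 71.191 g × 0.630 = 44.850 g.

44.85 g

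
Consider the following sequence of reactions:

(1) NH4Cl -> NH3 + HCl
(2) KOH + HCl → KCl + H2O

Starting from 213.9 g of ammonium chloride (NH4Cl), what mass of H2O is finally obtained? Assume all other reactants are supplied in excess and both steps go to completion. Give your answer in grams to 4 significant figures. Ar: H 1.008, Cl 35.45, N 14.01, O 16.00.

M(NH4Cl) = 14.01 + 4(1.008) + 35.45 = 53.492 g/mol.
M(H2O) = 2(1.008) + 16.00 = 18.016 g/mol.
n(NH4Cl) = 213.90 / 53.492 = 3.9987 mol.
Step 1 gives a 1:1 ratio of NH4Cl to HCl, so n(HCl) = 3.9987 mol.
In step 2 the HCl:H2O ratio is 1:1, so n(H2O) = 3.9987 mol.
Mass of H2O = 3.9987 × 18.016 = 72.041 g.

72.04 g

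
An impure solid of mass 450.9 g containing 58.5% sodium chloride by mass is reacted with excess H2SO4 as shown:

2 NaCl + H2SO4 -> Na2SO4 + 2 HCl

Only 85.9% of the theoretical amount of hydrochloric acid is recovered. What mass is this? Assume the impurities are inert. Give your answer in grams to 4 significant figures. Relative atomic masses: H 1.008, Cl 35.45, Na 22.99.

Pure NaCl available = 450.9 g × 0.585 = 263.78 g.
M(NaCl) = 22.99 + 35.45 = 58.44 g/mol.
M(HCl) = 1.008 + 35.45 = 36.458 g/mol.
n(NaCl) = 263.78 g / 58.44 g/mol = 4.5136 mol.
From the equation the NaCl:HCl mole ratio is 2:2, so n(HCl) = 4.5136 × 2/2 = 4.5136 mol.
Mass of HCl = 4.5136 mol × 36.458 g/mol = 164.56 g.
Actual mass collected = 164.56 g × 0.859 = 141.36 g.

141.4 g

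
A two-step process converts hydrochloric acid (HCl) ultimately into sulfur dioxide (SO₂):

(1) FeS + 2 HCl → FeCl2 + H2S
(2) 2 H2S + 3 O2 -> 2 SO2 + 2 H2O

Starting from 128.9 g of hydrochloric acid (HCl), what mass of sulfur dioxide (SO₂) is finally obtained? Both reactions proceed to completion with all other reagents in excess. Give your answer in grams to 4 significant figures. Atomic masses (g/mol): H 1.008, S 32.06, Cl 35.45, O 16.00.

113.2 g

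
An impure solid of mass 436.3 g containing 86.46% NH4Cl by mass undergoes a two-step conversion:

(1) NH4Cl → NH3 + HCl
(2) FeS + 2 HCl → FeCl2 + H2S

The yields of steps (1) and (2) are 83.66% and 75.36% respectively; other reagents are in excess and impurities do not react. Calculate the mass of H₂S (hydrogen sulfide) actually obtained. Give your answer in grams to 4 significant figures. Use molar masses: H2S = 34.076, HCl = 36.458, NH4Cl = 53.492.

75.75 g

Pure NH4Cl = 436.3 × 0.8646 = 377.22 g.
n(NH4Cl) = 377.22 / 53.492 = 7.0520 mol.
Step 1 (NH4Cl:HCl = 1:1): theoretical n(HCl) = 7.0520 mol; at 83.66% yield, n(HCl) = 5.8997 mol.
Step 2 (HCl:H2S = 2:1): theoretical n(H2S) = 2.9498 mol, so theoretical mass = 2.9498 × 34.076 = 100.52 g.
At 75.36% yield, actual mass of H2S = 100.52 × 0.7536 = 75.751 g.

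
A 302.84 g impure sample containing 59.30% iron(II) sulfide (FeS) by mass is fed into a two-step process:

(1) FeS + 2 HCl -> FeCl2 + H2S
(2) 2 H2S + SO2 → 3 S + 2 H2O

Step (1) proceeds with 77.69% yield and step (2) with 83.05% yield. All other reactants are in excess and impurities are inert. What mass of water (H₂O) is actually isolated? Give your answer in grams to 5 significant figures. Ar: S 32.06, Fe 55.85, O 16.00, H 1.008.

Pure FeS = 302.84 × 0.5930 = 179.584 g.
M(FeS) = 55.85 + 32.06 = 87.91 g/mol.
M(H2O) = 2(1.008) + 16.00 = 18.016 g/mol.
n(FeS) = 179.584 / 87.91 = 2.04282 mol.
Step 1 (FeS:H2S = 1:1): theoretical n(H2S) = 2.04282 mol; at 77.69% yield, n(H2S) = 1.58707 mol.
Step 2 (H2S:H2O = 2:2): theoretical n(H2O) = 1.58707 mol, so theoretical mass = 1.58707 × 18.016 = 28.5926 g.
At 83.05% yield, actual mass of H2O = 28.5926 × 0.8305 = 23.7461 g.

23.746 g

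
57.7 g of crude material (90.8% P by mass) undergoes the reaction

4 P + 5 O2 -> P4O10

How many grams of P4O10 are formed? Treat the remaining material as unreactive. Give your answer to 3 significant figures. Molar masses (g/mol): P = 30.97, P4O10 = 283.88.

Mass of pure P = 57.7 g × 0.908 = 52.39 g.
n(P) = 52.39 g / 30.97 g/mol = 1.692 mol.
From the equation the P:P4O10 mole ratio is 4:1, so n(P4O10) = 1.692 × 1/4 = 0.4229 mol.
Mass of P4O10 = 0.4229 mol × 283.88 g/mol = 120.1 g.

120 g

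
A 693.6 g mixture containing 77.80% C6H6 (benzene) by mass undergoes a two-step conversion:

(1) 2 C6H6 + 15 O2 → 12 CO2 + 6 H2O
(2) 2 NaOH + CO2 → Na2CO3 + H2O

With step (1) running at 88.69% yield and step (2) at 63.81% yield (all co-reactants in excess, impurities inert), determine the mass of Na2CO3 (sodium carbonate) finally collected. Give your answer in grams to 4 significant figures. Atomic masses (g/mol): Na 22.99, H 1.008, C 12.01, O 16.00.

2486 g

Pure C6H6 = 693.6 × 0.7780 = 539.62 g.
M(C6H6) = 6(12.01) + 6(1.008) = 78.108 g/mol.
M(Na2CO3) = 2(22.99) + 12.01 + 3(16.00) = 105.99 g/mol.
n(C6H6) = 539.62 / 78.108 = 6.9086 mol.
Step 1 (C6H6:CO2 = 2:12): theoretical n(CO2) = 41.452 mol; at 88.69% yield, n(CO2) = 36.764 mol.
Step 2 (CO2:Na2CO3 = 1:1): theoretical n(Na2CO3) = 36.764 mol, so theoretical mass = 36.764 × 105.99 = 3896.6 g.
At 63.81% yield, actual mass of Na2CO3 = 3896.6 × 0.6381 = 2486.4 g.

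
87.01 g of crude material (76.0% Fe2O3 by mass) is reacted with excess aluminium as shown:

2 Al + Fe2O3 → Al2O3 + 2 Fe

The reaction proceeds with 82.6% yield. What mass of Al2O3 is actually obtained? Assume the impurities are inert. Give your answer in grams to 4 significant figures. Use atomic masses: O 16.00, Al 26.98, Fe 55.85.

Pure Fe2O3 available = 87.01 g × 0.760 = 66.128 g.
M(Fe2O3) = 2(55.85) + 3(16.00) = 159.70 g/mol.
M(Al2O3) = 2(26.98) + 3(16.00) = 101.96 g/mol.
n(Fe2O3) = 66.128 g / 159.70 g/mol = 0.41407 mol.
From the equation the Fe2O3:Al2O3 mole ratio is 1:1, so n(Al2O3) = 0.41407 × 1/1 = 0.41407 mol.
Mass of Al2O3 = 0.41407 mol × 101.96 g/mol = 42.219 g.
Actual mass collected = 42.219 g × 0.826 = 34.873 g.

34.87 g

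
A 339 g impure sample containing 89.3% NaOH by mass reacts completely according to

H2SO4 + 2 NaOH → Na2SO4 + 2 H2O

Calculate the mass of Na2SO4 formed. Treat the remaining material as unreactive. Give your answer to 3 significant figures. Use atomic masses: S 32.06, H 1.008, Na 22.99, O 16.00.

538 g

Mass of pure NaOH = 339 g × 0.893 = 302.7 g.
M(NaOH) = 22.99 + 16.00 + 1.008 = 39.998 g/mol.
M(Na2SO4) = 2(22.99) + 32.06 + 4(16.00) = 142.04 g/mol.
n(NaOH) = 302.7 g / 39.998 g/mol = 7.569 mol.
From the equation the NaOH:Na2SO4 mole ratio is 2:1, so n(Na2SO4) = 7.569 × 1/2 = 3.784 mol.
Mass of Na2SO4 = 3.784 mol × 142.04 g/mol = 537.5 g.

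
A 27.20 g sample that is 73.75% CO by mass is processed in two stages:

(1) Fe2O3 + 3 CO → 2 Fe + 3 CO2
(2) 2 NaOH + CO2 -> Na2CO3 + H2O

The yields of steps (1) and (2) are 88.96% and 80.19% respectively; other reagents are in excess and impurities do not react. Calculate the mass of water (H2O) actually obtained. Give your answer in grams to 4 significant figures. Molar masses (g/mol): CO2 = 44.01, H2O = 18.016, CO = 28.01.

Pure CO = 27.20 × 0.7375 = 20.060 g.
n(CO) = 20.060 / 28.01 = 0.71617 mol.
Step 1 (CO:CO2 = 3:3): theoretical n(CO2) = 0.71617 mol; at 88.96% yield, n(CO2) = 0.63711 mol.
Step 2 (CO2:H2O = 1:1): theoretical n(H2O) = 0.63711 mol, so theoretical mass = 0.63711 × 18.016 = 11.478 g.
At 80.19% yield, actual mass of H2O = 11.478 × 0.8019 = 9.2043 g.

9.204 g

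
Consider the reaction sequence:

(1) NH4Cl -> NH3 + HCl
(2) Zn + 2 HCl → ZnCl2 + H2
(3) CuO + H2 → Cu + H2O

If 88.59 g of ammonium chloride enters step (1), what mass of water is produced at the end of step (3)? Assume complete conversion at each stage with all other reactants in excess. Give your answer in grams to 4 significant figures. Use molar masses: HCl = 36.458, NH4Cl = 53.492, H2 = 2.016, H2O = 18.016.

n(NH4Cl) = 88.59 / 53.492 = 1.6561 mol.
Reaction (1): NH4Cl→HCl ratio 1:1 ⇒ n(HCl) = 1.6561 mol.
Reaction (2): HCl→H2 ratio 2:1 ⇒ n(H2) = 0.82807 mol.
Reaction (3): H2→H2O ratio 1:1 ⇒ n(H2O) = 0.82807 mol.
Mass of H2O = 0.82807 × 18.016 = 14.918 g.

14.92 g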